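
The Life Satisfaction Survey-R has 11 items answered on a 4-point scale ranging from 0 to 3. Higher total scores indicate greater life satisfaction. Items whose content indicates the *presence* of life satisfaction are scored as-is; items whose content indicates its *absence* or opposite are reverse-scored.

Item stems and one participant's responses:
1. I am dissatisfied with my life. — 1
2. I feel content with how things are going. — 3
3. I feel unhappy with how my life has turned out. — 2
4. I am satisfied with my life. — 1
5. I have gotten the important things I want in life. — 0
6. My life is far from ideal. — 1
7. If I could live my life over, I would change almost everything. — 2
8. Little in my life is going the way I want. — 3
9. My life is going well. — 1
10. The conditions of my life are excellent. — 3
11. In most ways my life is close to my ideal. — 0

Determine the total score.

Items 1, 3, 6, 7, 8 describe the absence/opposite of life satisfaction → reverse-score.
on a 0–3 scale, reversed = 3 − raw.
  item 1: 3 − 1 = 2
  item 2: 3
  item 3: 3 − 2 = 1
  item 4: 1
  item 5: 0
  item 6: 3 − 1 = 2
  item 7: 3 − 2 = 1
  item 8: 3 − 3 = 0
  item 9: 1
  item 10: 3
  item 11: 0
Total = 2 + 3 + 1 + 1 + 0 + 2 + 1 + 0 + 1 + 3 + 0 = 14

14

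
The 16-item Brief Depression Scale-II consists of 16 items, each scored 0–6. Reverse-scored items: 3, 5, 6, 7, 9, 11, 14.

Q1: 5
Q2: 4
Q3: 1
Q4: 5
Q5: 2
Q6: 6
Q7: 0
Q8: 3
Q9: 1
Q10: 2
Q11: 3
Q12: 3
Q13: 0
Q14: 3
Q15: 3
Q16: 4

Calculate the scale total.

55

Reverse-scored items use 6 − raw:
  item 3: 6 − 1 = 5
  item 5: 6 − 2 = 4
  item 6: 6 − 6 = 0
  item 7: 6 − 0 = 6
  item 9: 6 − 1 = 5
  item 11: 6 − 3 = 3
  item 14: 6 − 3 = 3
Scored responses: 5, 4, 5, 5, 4, 0, 6, 3, 5, 2, 3, 3, 0, 3, 3, 4
Total = 5 + 4 + 5 + 5 + 4 + 0 + 6 + 3 + 5 + 2 + 3 + 3 + 0 + 3 + 3 + 4 = 55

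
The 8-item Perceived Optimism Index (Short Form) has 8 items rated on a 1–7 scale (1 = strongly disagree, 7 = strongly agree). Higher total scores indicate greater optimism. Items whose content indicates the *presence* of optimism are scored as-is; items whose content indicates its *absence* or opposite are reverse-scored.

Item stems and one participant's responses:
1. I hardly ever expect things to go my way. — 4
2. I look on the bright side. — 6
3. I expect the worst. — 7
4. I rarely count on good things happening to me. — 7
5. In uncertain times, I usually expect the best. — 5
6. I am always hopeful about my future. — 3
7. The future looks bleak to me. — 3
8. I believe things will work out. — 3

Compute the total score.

28

Items 1, 3, 4, 7 describe the absence/opposite of optimism → reverse-score.
on a 1–7 scale, reversed = 8 − raw.
  item 1: 8 − 4 = 4
  item 2: 6
  item 3: 8 − 7 = 1
  item 4: 8 − 7 = 1
  item 5: 5
  item 6: 3
  item 7: 8 − 3 = 5
  item 8: 3
Total = 4 + 6 + 1 + 1 + 5 + 3 + 5 + 3 = 28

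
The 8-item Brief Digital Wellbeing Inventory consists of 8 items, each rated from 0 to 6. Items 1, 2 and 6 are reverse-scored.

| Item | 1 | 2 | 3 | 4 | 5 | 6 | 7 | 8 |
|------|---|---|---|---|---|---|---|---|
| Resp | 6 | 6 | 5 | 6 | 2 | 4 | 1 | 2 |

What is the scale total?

18

Reversing items 1, 2, & 6 with 6 − raw:
Total = (6−6) + (6−6) + 5 + 6 + 2 + (6−4) + 1 + 2
      = 0 + 0 + 5 + 6 + 2 + 2 + 1 + 2 = 18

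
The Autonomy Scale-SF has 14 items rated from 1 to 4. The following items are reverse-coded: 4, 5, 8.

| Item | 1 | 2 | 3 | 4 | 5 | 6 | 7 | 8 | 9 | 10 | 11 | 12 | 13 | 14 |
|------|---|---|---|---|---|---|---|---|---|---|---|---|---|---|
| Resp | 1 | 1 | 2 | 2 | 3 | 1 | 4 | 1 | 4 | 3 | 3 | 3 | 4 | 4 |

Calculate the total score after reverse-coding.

39

Reverse-coded items use 5 − raw:
  item 4: 5 − 2 = 3
  item 5: 5 − 3 = 2
  item 8: 5 − 1 = 4
Scored items: 1, 1, 2, 3, 2, 1, 4, 4, 4, 3, 3, 3, 4, 4
Total = 1 + 1 + 2 + 3 + 2 + 1 + 4 + 4 + 4 + 3 + 3 + 3 + 4 + 4 = 39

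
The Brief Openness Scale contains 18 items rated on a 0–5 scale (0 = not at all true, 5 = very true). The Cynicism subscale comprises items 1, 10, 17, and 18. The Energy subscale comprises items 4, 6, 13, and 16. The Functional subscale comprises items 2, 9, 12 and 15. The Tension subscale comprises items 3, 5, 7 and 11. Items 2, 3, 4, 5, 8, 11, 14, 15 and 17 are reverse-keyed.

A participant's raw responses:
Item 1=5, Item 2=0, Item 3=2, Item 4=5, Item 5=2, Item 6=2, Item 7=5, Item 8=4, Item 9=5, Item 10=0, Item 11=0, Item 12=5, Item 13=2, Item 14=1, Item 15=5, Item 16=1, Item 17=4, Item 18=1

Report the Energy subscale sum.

5

Energy items: 4, 6, 13, 16.
Of these, item 4 is reverse-keyed; on a 0–5 scale, reversed = 5 − raw.
  item 4: 5 − 5 = 0
  item 6: 2
  item 13: 2
  item 16: 1
Sum = 0 + 2 + 2 + 1 = 5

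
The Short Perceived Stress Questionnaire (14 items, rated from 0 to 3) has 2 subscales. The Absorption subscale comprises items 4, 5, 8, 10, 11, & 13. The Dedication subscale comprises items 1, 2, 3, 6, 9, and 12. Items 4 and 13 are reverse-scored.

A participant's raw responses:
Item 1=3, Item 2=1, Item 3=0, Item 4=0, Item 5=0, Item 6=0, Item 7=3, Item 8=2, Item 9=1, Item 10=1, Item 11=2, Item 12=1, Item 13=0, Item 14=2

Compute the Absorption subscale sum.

11

Absorption items: 4, 5, 8, 10, 11, 13.
Of these, items 4 & 13 are reverse-scored; reversed = (0+3) − raw = 3 − raw.
  item 4: 3 − 0 = 3
  item 5: 0
  item 8: 2
  item 10: 1
  item 11: 2
  item 13: 3 − 0 = 3
Sum = 3 + 0 + 2 + 1 + 2 + 3 = 11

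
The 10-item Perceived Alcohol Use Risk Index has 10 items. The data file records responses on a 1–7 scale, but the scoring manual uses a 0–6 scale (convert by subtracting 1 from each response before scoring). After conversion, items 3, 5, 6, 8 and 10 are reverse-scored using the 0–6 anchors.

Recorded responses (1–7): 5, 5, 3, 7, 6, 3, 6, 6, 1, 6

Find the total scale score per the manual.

Convert to 0–6: 4, 4, 2, 6, 5, 2, 5, 5, 0, 5
Reverse-coded (on a 0–6 scale, reversed = 6 − raw):
  item 3: 6 − 2 = 4
  item 5: 6 − 5 = 1
  item 6: 6 − 2 = 4
  item 8: 6 − 5 = 1
  item 10: 6 − 5 = 1
Scored: 4, 4, 4, 6, 1, 4, 5, 1, 0, 1
Total = 30

30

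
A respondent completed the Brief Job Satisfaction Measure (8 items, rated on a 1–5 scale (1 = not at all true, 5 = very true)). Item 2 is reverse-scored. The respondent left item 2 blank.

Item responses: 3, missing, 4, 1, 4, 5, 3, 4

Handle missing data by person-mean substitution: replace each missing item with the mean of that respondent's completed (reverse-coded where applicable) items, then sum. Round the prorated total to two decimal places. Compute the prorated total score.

27.43

Reverse-coded (reversed = (1+5) − raw = 6 − raw):
Completed scored items (7 of 8): 3, 4, 1, 4, 5, 3, 4; sum = 24.
Person mean = 24 / 7 ≈ 3.4286
Prorated total = (24 / 7) × 8 = 27.43 (to 2 dp)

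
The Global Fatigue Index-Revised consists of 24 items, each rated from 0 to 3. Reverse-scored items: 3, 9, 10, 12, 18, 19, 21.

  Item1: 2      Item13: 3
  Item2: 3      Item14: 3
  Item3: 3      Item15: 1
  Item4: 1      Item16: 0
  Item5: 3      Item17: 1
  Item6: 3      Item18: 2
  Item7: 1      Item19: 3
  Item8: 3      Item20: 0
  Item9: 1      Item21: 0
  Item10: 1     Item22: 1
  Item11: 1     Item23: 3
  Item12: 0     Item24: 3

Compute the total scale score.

43

Apply reverse scoring (on a 0–3 scale, reversed = 3 − raw):
  item 3: 3 − 3 = 0
  item 9: 3 − 1 = 2
  item 10: 3 − 1 = 2
  item 12: 3 − 0 = 3
  item 18: 3 − 2 = 1
  item 19: 3 − 3 = 0
  item 21: 3 − 0 = 3
After reverse-coding: 2, 3, 0, 1, 3, 3, 1, 3, 2, 2, 1, 3, 3, 3, 1, 0, 1, 1, 0, 0, 3, 1, 3, 3
Total = 2 + 3 + 0 + 1 + 3 + 3 + 1 + 3 + 2 + 2 + 1 + 3 + 3 + 3 + 1 + 0 + 1 + 1 + 0 + 0 + 3 + 1 + 3 + 3 = 43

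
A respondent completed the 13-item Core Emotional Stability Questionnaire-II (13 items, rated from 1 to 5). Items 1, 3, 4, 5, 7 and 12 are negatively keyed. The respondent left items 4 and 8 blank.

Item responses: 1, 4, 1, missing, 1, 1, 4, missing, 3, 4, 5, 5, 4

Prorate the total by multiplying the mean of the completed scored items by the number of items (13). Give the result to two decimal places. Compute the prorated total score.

Reverse-coded (reversed = (1+5) − raw = 6 − raw):
  item 1: 6 − 1 = 5
  item 3: 6 − 1 = 5
  item 5: 6 − 1 = 5
  item 7: 6 − 4 = 2
  item 12: 6 − 5 = 1
Completed scored items (11 of 13): 5, 4, 5, 5, 1, 2, 3, 4, 5, 1, 4; sum = 39.
Person mean = 39 / 11 ≈ 3.5455
Prorated total = (39 / 11) × 13 = 46.09 (to 2 dp)

46.09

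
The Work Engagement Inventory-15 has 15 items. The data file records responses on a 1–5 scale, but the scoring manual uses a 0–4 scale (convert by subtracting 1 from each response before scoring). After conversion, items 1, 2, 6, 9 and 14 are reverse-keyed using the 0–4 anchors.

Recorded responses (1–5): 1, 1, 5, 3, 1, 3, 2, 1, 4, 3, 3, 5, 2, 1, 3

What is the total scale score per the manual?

Convert to 0–4: 0, 0, 4, 2, 0, 2, 1, 0, 3, 2, 2, 4, 1, 0, 2
Reverse-coded (reversed = (0+4) − raw = 4 − raw):
  item 1: 4 − 0 = 4
  item 2: 4 − 0 = 4
  item 6: 4 − 2 = 2
  item 9: 4 − 3 = 1
  item 14: 4 − 0 = 4
Scored: 4, 4, 4, 2, 0, 2, 1, 0, 1, 2, 2, 4, 1, 4, 2
Total = 33

33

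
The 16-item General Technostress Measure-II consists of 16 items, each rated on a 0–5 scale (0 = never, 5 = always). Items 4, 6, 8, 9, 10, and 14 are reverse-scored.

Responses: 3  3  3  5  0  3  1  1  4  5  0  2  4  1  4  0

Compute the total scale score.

31

Reverse-coded items (reversed = (0+5) − raw = 5 − raw):
  item 4: 5 − 5 = 0
  item 6: 5 − 3 = 2
  item 8: 5 − 1 = 4
  item 9: 5 − 4 = 1
  item 10: 5 − 5 = 0
  item 14: 5 − 1 = 4
Scored items: 3, 3, 3, 0, 0, 2, 1, 4, 1, 0, 0, 2, 4, 4, 4, 0
Total = 3 + 3 + 3 + 0 + 0 + 2 + 1 + 4 + 1 + 0 + 0 + 2 + 4 + 4 + 4 + 0 = 31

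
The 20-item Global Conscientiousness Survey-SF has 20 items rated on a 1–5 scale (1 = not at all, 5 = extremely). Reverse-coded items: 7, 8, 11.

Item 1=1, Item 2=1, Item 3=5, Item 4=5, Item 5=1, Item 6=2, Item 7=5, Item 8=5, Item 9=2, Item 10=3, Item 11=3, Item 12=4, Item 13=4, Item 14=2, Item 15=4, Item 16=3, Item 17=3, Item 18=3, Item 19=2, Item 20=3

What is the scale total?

Reverse-coded items use 6 − raw:
  item 7: 6 − 5 = 1
  item 8: 6 − 5 = 1
  item 11: 6 − 3 = 3
After reverse-coding: 1, 1, 5, 5, 1, 2, 1, 1, 2, 3, 3, 4, 4, 2, 4, 3, 3, 3, 2, 3
Total = 1 + 1 + 5 + 5 + 1 + 2 + 1 + 1 + 2 + 3 + 3 + 4 + 4 + 2 + 4 + 3 + 3 + 3 + 2 + 3 = 53

53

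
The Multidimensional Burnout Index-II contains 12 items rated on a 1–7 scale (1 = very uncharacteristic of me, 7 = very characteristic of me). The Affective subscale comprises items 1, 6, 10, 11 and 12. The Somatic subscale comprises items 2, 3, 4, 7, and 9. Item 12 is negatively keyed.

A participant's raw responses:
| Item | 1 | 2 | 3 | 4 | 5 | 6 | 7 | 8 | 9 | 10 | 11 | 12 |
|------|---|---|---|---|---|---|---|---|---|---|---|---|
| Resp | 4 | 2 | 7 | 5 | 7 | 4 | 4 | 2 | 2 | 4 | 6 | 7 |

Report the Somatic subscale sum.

20

Somatic items: 2, 3, 4, 7, 9.
  item 2: 2
  item 3: 7
  item 4: 5
  item 7: 4
  item 9: 2
Sum = 2 + 7 + 5 + 4 + 2 = 20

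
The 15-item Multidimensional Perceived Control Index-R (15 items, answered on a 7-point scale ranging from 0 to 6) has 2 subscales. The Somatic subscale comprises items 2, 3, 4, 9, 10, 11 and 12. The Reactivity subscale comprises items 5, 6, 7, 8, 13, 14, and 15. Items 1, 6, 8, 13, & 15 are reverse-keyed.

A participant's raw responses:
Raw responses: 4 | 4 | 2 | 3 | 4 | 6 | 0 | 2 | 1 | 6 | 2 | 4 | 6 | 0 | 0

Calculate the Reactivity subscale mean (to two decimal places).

Reactivity items: 5, 6, 7, 8, 13, 14, 15.
Of these, items 6, 8, 13 and 15 are reverse-keyed; on a 0–6 scale, reversed = 6 − raw.
  item 5: 4
  item 6: 6 − 6 = 0
  item 7: 0
  item 8: 6 − 2 = 4
  item 13: 6 − 6 = 0
  item 14: 0
  item 15: 6 − 0 = 6
Sum = 4 + 0 + 0 + 4 + 0 + 0 + 6 = 14
Mean = 14 / 7 = 2.00

2.00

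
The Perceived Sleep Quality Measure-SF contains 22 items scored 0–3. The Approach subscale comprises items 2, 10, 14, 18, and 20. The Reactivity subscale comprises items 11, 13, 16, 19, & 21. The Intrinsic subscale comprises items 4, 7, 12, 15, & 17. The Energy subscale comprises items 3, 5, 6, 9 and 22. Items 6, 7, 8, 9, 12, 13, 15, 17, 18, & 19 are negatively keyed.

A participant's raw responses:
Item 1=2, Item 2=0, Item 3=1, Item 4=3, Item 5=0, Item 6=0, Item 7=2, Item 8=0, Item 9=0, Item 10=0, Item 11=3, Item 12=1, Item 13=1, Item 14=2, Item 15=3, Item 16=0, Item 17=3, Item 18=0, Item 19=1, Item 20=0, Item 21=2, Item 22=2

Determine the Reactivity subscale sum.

Reactivity items: 11, 13, 16, 19, 21.
Of these, items 13 & 19 are negatively keyed; reverse-coded value = 3 − response.
  item 11: 3
  item 13: 3 − 1 = 2
  item 16: 0
  item 19: 3 − 1 = 2
  item 21: 2
Sum = 3 + 2 + 0 + 2 + 2 = 9

9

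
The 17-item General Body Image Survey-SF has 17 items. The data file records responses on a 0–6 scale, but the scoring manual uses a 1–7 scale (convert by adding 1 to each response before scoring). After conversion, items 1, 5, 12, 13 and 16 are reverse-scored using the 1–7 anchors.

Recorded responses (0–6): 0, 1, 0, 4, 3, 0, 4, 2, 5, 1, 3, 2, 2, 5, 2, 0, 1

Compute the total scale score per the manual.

68

Convert to 1–7: 1, 2, 1, 5, 4, 1, 5, 3, 6, 2, 4, 3, 3, 6, 3, 1, 2
Reverse-coded (reversed = (1+7) − raw = 8 − raw):
  item 1: 8 − 1 = 7
  item 5: 8 − 4 = 4
  item 12: 8 − 3 = 5
  item 13: 8 − 3 = 5
  item 16: 8 − 1 = 7
Scored: 7, 2, 1, 5, 4, 1, 5, 3, 6, 2, 4, 5, 5, 6, 3, 7, 2
Total = 68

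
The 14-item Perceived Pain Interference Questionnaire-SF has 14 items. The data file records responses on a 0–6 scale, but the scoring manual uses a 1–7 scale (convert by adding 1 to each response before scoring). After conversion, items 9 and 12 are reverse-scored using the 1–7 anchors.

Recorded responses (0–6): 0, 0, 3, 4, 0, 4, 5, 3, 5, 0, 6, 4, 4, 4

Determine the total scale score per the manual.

Convert to 1–7: 1, 1, 4, 5, 1, 5, 6, 4, 6, 1, 7, 5, 5, 5
Reverse-coded (reversed = (1+7) − raw = 8 − raw):
  item 9: 8 − 6 = 2
  item 12: 8 − 5 = 3
Scored: 1, 1, 4, 5, 1, 5, 6, 4, 2, 1, 7, 3, 5, 5
Total = 50

50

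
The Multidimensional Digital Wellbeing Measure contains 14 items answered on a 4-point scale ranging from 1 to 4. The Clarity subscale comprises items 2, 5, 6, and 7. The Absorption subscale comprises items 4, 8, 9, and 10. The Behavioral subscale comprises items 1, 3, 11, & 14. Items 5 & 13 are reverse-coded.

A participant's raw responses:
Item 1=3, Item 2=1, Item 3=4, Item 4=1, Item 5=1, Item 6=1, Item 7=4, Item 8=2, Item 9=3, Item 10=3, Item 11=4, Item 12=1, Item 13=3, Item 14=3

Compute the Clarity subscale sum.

Clarity items: 2, 5, 6, 7.
Of these, item 5 is reverse-coded; on a 1–4 scale, reversed = 5 − raw.
  item 2: 1
  item 5: 5 − 1 = 4
  item 6: 1
  item 7: 4
Sum = 1 + 4 + 1 + 4 = 10

10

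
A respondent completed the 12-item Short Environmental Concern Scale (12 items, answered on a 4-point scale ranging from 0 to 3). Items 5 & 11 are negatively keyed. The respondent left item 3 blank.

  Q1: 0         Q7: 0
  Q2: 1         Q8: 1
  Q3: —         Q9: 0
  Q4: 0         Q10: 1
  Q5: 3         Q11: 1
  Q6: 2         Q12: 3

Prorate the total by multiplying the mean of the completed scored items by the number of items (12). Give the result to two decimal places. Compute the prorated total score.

Reverse-coded (on a 0–3 scale, reversed = 3 − raw):
  item 5: 3 − 3 = 0
  item 11: 3 − 1 = 2
Completed scored items (11 of 12): 0, 1, 0, 0, 2, 0, 1, 0, 1, 2, 3; sum = 10.
Person mean = 10 / 11 ≈ 0.9091
Prorated total = (10 / 11) × 12 = 10.91 (to 2 dp)

10.91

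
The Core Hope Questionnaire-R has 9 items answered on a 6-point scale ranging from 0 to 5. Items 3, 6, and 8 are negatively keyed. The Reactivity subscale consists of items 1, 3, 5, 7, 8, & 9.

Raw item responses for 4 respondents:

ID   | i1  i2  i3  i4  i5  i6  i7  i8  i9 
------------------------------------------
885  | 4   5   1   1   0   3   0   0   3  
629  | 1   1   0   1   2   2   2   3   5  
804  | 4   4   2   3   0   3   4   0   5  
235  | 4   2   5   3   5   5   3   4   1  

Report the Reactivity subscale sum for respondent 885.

16

Respondent 885 raw: 4, 5, 1, 1, 0, 3, 0, 0, 3.
Reactivity items: 1, 3, 5, 7, 8, 9.
Reverse-coded (reversed = (0+5) − raw = 5 − raw):
  item 1: 4
  item 3: 5 − 1 = 4
  item 5: 0
  item 7: 0
  item 8: 5 − 0 = 5
  item 9: 3
Sum = 4 + 4 + 0 + 0 + 5 + 3 = 16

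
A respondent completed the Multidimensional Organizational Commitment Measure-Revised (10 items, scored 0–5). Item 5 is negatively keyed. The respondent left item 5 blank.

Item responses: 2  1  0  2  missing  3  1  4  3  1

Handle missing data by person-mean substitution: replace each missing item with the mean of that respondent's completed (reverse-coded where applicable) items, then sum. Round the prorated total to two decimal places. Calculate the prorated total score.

18.89

Reverse-coded (reversed = (0+5) − raw = 5 − raw):
Completed scored items (9 of 10): 2, 1, 0, 2, 3, 1, 4, 3, 1; sum = 17.
Person mean = 17 / 9 ≈ 1.8889
Prorated total = (17 / 9) × 10 = 18.89 (to 2 dp)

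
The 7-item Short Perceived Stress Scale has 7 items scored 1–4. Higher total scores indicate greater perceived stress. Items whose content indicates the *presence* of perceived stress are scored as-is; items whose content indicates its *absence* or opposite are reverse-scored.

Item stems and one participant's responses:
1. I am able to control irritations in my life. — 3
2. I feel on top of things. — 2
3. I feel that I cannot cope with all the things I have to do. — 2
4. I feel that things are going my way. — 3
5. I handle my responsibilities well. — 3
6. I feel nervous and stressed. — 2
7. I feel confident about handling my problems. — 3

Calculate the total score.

Items 1, 2, 4, 5, 7 describe the absence/opposite of perceived stress → reverse-score.
reversed = (1+4) − raw = 5 − raw.
  item 1: 5 − 3 = 2
  item 2: 5 − 2 = 3
  item 3: 2
  item 4: 5 − 3 = 2
  item 5: 5 − 3 = 2
  item 6: 2
  item 7: 5 − 3 = 2
Total = 2 + 3 + 2 + 2 + 2 + 2 + 2 = 15

15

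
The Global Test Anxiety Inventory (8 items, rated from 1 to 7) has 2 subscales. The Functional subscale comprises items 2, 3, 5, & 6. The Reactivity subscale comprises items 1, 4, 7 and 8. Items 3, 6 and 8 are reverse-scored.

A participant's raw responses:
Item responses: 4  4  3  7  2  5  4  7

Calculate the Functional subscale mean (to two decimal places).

Functional items: 2, 3, 5, 6.
Of these, items 3 and 6 are reverse-scored; reversed = (1+7) − raw = 8 − raw.
  item 2: 4
  item 3: 8 − 3 = 5
  item 5: 2
  item 6: 8 − 5 = 3
Sum = 4 + 5 + 2 + 3 = 14
Mean = 14 / 4 = 3.50

3.50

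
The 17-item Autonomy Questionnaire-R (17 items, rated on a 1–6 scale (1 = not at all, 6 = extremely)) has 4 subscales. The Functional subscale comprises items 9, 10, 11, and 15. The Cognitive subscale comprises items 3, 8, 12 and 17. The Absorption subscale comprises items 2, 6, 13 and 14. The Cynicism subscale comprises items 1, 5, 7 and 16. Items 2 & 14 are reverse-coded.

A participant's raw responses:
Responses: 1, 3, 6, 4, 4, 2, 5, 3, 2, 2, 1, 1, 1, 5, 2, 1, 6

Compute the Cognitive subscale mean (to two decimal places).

Cognitive items: 3, 8, 12, 17.
  item 3: 6
  item 8: 3
  item 12: 1
  item 17: 6
Sum = 6 + 3 + 1 + 6 = 16
Mean = 16 / 4 = 4.00

4.00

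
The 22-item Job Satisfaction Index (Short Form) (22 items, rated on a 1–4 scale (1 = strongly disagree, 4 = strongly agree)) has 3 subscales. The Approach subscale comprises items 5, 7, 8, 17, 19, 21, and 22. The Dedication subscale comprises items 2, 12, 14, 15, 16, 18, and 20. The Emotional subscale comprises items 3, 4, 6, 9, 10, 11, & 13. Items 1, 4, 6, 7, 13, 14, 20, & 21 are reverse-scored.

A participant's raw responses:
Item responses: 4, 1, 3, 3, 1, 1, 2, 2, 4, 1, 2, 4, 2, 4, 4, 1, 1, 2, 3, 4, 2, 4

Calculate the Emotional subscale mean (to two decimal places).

2.71

Emotional items: 3, 4, 6, 9, 10, 11, 13.
Of these, items 4, 6, & 13 are reverse-scored; on a 1–4 scale, reversed = 5 − raw.
  item 3: 3
  item 4: 5 − 3 = 2
  item 6: 5 − 1 = 4
  item 9: 4
  item 10: 1
  item 11: 2
  item 13: 5 − 2 = 3
Sum = 3 + 2 + 4 + 4 + 1 + 2 + 3 = 19
Mean = 19 / 7 = 2.71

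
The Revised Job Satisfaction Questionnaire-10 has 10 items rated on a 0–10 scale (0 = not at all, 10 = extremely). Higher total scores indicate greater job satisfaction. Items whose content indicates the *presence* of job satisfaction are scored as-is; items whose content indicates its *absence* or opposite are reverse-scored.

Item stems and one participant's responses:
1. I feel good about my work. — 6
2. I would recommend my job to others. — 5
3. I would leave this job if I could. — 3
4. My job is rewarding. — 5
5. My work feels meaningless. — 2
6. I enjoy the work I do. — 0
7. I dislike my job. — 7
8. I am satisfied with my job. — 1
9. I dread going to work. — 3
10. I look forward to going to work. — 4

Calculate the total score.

Items 3, 5, 7, 9 describe the absence/opposite of job satisfaction → reverse-score.
reversed = (0+10) − raw = 10 − raw.
  item 1: 6
  item 2: 5
  item 3: 10 − 3 = 7
  item 4: 5
  item 5: 10 − 2 = 8
  item 6: 0
  item 7: 10 − 7 = 3
  item 8: 1
  item 9: 10 − 3 = 7
  item 10: 4
Total = 6 + 5 + 7 + 5 + 8 + 0 + 3 + 1 + 7 + 4 = 46

46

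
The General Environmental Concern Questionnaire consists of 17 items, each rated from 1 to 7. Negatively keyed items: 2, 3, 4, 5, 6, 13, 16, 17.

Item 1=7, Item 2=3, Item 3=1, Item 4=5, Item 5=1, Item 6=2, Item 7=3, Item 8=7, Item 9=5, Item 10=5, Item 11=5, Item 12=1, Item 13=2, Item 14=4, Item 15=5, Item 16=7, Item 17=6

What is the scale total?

Raw sum = 69. Negatively keyed items: 2, 3, 4, 5, 6, 13, 16, 17; their raw sum = 27.
Each reversal replaces raw with 8 − raw, changing the total by 8 − 2·raw per item.
Total = 69 + 8·8 − 2·27 = 69 + 64 − 54 = 79

79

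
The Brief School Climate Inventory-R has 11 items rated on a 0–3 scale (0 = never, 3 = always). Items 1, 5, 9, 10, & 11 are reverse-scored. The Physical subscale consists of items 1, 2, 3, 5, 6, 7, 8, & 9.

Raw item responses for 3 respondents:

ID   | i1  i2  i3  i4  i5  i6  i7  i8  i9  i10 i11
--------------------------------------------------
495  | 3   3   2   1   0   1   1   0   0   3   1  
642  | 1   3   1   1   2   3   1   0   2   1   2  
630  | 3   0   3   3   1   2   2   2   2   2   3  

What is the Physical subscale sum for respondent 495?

Respondent 495 raw: 3, 3, 2, 1, 0, 1, 1, 0, 0, 3, 1.
Physical items: 1, 2, 3, 5, 6, 7, 8, 9.
Reverse-coded (on a 0–3 scale, reversed = 3 − raw):
  item 1: 3 − 3 = 0
  item 2: 3
  item 3: 2
  item 5: 3 − 0 = 3
  item 6: 1
  item 7: 1
  item 8: 0
  item 9: 3 − 0 = 3
Sum = 0 + 3 + 2 + 3 + 1 + 1 + 0 + 3 = 13

13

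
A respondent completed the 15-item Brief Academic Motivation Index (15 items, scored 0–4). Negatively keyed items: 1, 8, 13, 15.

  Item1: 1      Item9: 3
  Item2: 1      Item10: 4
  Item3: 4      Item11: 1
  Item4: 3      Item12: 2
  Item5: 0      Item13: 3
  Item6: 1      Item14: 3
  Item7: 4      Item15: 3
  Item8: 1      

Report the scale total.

34

Raw sum = 34. Negatively keyed items: 1, 8, 13, 15; their raw sum = 8.
Each reversal replaces raw with 4 − raw, changing the total by 4 − 2·raw per item.
Total = 34 + 4·4 − 2·8 = 34 + 16 − 16 = 34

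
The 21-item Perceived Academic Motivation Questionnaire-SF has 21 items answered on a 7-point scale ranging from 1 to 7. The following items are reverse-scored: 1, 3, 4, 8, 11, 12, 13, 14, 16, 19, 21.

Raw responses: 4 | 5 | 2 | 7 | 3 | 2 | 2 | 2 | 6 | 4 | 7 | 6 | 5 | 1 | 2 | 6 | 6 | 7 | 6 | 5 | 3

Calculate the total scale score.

81

Raw sum = 91. Reverse-scored items: 1, 3, 4, 8, 11, 12, 13, 14, 16, 19, 21; their raw sum = 49.
Each reversal replaces raw with 8 − raw, changing the total by 8 − 2·raw per item.
Total = 91 + 11·8 − 2·49 = 91 + 88 − 98 = 81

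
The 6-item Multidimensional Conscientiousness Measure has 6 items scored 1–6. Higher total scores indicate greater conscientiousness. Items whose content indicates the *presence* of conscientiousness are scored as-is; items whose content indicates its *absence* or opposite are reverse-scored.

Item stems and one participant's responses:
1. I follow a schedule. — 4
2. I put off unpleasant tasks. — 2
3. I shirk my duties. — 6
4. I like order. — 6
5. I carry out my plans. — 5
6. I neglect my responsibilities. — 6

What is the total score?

Items 2, 3, 6 describe the absence/opposite of conscientiousness → reverse-score.
on a 1–6 scale, reversed = 7 − raw.
  item 1: 4
  item 2: 7 − 2 = 5
  item 3: 7 − 6 = 1
  item 4: 6
  item 5: 5
  item 6: 7 − 6 = 1
Total = 4 + 5 + 1 + 6 + 5 + 1 = 22

22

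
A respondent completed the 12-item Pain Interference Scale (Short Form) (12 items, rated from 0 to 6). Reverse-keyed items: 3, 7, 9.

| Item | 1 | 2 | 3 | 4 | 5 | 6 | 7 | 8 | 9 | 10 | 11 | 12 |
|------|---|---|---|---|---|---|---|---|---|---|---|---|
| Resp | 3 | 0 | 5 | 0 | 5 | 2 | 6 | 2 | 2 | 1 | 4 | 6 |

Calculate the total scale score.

28

Reverse-keyed items use 6 − raw:
  item 3: 6 − 5 = 1
  item 7: 6 − 6 = 0
  item 9: 6 − 2 = 4
After reverse-coding: 3, 0, 1, 0, 5, 2, 0, 2, 4, 1, 4, 6
Total = 3 + 0 + 1 + 0 + 5 + 2 + 0 + 2 + 4 + 1 + 4 + 6 = 28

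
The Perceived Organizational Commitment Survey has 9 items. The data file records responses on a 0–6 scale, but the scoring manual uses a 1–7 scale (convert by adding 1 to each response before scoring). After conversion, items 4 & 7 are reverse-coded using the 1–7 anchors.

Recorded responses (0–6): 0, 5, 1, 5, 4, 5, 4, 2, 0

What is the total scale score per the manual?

29

Convert to 1–7: 1, 6, 2, 6, 5, 6, 5, 3, 1
Reverse-coded (reverse-coded value = 8 − response):
  item 4: 8 − 6 = 2
  item 7: 8 − 5 = 3
Scored: 1, 6, 2, 2, 5, 6, 3, 3, 1
Total = 29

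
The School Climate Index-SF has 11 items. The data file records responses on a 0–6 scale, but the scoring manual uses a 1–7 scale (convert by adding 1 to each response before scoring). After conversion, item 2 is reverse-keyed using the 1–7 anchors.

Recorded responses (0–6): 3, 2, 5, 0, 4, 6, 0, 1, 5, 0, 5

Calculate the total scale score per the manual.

Convert to 1–7: 4, 3, 6, 1, 5, 7, 1, 2, 6, 1, 6
Reverse-coded (reversed = (1+7) − raw = 8 − raw):
  item 2: 8 − 3 = 5
Scored: 4, 5, 6, 1, 5, 7, 1, 2, 6, 1, 6
Total = 44

44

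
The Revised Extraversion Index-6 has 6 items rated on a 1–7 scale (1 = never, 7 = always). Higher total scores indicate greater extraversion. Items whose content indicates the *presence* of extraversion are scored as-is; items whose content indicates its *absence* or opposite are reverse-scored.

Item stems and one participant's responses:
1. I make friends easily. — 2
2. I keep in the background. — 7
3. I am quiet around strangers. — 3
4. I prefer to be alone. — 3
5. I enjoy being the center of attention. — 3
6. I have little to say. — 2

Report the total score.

22

Items 2, 3, 4, 6 describe the absence/opposite of extraversion → reverse-score.
reverse-coded value = 8 − response.
  item 1: 2
  item 2: 8 − 7 = 1
  item 3: 8 − 3 = 5
  item 4: 8 − 3 = 5
  item 5: 3
  item 6: 8 − 2 = 6
Total = 2 + 1 + 5 + 5 + 3 + 6 = 22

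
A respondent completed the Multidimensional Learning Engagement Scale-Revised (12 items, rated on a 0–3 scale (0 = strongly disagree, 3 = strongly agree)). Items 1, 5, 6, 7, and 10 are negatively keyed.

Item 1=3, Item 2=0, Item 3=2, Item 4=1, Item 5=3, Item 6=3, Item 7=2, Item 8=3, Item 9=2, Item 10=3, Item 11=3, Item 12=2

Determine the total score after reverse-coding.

Reversing items 1, 5, 6, 7 and 10 with 3 − raw:
Total = (3−3) + 0 + 2 + 1 + (3−3) + (3−3) + (3−2) + 3 + 2 + (3−3) + 3 + 2
      = 0 + 0 + 2 + 1 + 0 + 0 + 1 + 3 + 2 + 0 + 3 + 2 = 14

14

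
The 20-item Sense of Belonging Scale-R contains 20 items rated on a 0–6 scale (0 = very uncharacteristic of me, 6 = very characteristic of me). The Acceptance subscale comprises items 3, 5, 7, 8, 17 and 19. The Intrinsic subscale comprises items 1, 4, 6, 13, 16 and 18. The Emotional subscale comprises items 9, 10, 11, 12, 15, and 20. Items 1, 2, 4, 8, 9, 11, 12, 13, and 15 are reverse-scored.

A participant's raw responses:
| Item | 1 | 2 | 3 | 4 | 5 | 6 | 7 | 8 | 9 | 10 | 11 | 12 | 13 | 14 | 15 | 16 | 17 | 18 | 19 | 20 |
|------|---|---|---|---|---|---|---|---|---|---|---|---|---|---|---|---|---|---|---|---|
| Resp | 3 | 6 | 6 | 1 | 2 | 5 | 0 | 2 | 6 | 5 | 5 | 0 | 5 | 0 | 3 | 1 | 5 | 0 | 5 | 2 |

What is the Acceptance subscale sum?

22

Acceptance items: 3, 5, 7, 8, 17, 19.
Of these, item 8 is reverse-scored; on a 0–6 scale, reversed = 6 − raw.
  item 3: 6
  item 5: 2
  item 7: 0
  item 8: 6 − 2 = 4
  item 17: 5
  item 19: 5
Sum = 6 + 2 + 0 + 4 + 5 + 5 = 22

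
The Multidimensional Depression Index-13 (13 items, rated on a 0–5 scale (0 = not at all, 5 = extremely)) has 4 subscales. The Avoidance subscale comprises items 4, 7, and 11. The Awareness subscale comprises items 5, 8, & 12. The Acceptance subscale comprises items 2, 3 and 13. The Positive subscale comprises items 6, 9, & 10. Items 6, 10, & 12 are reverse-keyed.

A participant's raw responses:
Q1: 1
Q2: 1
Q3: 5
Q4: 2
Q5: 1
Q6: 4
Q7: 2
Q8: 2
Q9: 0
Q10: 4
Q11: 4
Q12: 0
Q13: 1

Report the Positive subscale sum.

Positive items: 6, 9, 10.
Of these, items 6 and 10 are reverse-keyed; reverse-coded value = 5 − response.
  item 6: 5 − 4 = 1
  item 9: 0
  item 10: 5 − 4 = 1
Sum = 1 + 0 + 1 = 2

2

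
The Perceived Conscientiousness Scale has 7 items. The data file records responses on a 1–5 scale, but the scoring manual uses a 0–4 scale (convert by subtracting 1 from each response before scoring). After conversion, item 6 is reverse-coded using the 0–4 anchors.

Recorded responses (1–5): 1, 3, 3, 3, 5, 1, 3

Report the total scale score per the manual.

16

Convert to 0–4: 0, 2, 2, 2, 4, 0, 2
Reverse-coded (reverse-coded value = 4 − response):
  item 6: 4 − 0 = 4
Scored: 0, 2, 2, 2, 4, 4, 2
Total = 16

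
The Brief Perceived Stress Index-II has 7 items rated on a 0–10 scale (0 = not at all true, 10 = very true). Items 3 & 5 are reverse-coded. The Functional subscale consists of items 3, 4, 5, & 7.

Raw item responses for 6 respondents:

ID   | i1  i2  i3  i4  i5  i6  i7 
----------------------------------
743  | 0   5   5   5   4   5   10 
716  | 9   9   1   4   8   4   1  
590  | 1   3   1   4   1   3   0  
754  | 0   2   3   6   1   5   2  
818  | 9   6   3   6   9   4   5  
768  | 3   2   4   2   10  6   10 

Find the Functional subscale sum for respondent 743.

Respondent 743 raw: 0, 5, 5, 5, 4, 5, 10.
Functional items: 3, 4, 5, 7.
Reverse-coded (reverse-coded value = 10 − response):
  item 3: 10 − 5 = 5
  item 4: 5
  item 5: 10 − 4 = 6
  item 7: 10
Sum = 5 + 5 + 6 + 10 = 26

26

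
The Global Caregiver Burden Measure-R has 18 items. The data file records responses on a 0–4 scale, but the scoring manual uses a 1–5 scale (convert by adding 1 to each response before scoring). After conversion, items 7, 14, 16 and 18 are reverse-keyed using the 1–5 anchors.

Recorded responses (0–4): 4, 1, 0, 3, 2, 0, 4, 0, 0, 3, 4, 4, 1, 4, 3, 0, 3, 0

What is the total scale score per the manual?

Convert to 1–5: 5, 2, 1, 4, 3, 1, 5, 1, 1, 4, 5, 5, 2, 5, 4, 1, 4, 1
Reverse-coded (on a 1–5 scale, reversed = 6 − raw):
  item 7: 6 − 5 = 1
  item 14: 6 − 5 = 1
  item 16: 6 − 1 = 5
  item 18: 6 − 1 = 5
Scored: 5, 2, 1, 4, 3, 1, 1, 1, 1, 4, 5, 5, 2, 1, 4, 5, 4, 5
Total = 54

54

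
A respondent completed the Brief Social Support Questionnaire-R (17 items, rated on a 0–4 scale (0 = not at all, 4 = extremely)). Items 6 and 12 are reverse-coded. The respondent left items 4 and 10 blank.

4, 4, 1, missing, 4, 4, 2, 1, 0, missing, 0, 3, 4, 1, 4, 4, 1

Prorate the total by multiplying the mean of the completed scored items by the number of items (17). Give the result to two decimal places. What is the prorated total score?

Reverse-coded (reverse-coded value = 4 − response):
  item 6: 4 − 4 = 0
  item 12: 4 − 3 = 1
Completed scored items (15 of 17): 4, 4, 1, 4, 0, 2, 1, 0, 0, 1, 4, 1, 4, 4, 1; sum = 31.
Person mean = 31 / 15 ≈ 2.0667
Prorated total = (31 / 15) × 17 = 35.13 (to 2 dp)

35.13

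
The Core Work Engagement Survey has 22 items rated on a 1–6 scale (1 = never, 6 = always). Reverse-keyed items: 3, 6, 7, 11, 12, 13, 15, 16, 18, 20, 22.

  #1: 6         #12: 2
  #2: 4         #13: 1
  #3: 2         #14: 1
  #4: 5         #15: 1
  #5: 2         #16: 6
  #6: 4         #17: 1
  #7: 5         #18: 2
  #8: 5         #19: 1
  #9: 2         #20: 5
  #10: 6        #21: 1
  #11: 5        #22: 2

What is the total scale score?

Raw sum = 69. Reverse-keyed items: 3, 6, 7, 11, 12, 13, 15, 16, 18, 20, 22; their raw sum = 35.
Each reversal replaces raw with 7 − raw, changing the total by 7 − 2·raw per item.
Total = 69 + 11·7 − 2·35 = 69 + 77 − 70 = 76

76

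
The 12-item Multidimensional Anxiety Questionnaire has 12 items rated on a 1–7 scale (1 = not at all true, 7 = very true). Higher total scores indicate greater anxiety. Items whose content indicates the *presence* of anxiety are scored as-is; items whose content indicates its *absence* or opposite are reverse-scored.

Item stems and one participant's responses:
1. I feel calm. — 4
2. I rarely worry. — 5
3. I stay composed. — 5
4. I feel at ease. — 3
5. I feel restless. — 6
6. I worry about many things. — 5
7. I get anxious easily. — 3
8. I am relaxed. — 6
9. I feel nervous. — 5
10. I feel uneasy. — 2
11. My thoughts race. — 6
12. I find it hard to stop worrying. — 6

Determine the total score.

Items 1, 2, 3, 4, 8 describe the absence/opposite of anxiety → reverse-score.
reversed = (1+7) − raw = 8 − raw.
  item 1: 8 − 4 = 4
  item 2: 8 − 5 = 3
  item 3: 8 − 5 = 3
  item 4: 8 − 3 = 5
  item 5: 6
  item 6: 5
  item 7: 3
  item 8: 8 − 6 = 2
  item 9: 5
  item 10: 2
  item 11: 6
  item 12: 6
Total = 4 + 3 + 3 + 5 + 6 + 5 + 3 + 2 + 5 + 2 + 6 + 6 = 50

50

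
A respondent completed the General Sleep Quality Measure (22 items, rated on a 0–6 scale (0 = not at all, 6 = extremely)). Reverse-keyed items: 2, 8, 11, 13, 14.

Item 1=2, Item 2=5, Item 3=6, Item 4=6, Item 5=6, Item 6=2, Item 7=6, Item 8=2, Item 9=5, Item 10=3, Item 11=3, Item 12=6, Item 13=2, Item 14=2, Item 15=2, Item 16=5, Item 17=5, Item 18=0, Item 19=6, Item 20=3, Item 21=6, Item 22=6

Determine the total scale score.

Apply reverse scoring (reverse-coded value = 6 − response):
  item 2: 6 − 5 = 1
  item 8: 6 − 2 = 4
  item 11: 6 − 3 = 3
  item 13: 6 − 2 = 4
  item 14: 6 − 2 = 4
Scored responses: 2, 1, 6, 6, 6, 2, 6, 4, 5, 3, 3, 6, 4, 4, 2, 5, 5, 0, 6, 3, 6, 6
Total = 2 + 1 + 6 + 6 + 6 + 2 + 6 + 4 + 5 + 3 + 3 + 6 + 4 + 4 + 2 + 5 + 5 + 0 + 6 + 3 + 6 + 6 = 91

91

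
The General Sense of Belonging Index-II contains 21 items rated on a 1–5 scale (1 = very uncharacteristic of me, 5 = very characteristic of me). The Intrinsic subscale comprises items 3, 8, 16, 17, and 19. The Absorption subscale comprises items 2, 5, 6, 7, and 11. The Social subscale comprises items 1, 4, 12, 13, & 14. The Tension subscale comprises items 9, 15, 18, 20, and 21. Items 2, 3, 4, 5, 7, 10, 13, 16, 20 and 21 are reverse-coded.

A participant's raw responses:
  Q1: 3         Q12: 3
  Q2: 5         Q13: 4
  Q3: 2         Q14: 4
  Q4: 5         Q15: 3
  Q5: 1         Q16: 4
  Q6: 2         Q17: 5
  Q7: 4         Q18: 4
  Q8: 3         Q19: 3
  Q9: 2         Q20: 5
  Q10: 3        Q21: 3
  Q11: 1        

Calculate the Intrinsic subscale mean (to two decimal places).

Intrinsic items: 3, 8, 16, 17, 19.
Of these, items 3 & 16 are reverse-coded; on a 1–5 scale, reversed = 6 − raw.
  item 3: 6 − 2 = 4
  item 8: 3
  item 16: 6 − 4 = 2
  item 17: 5
  item 19: 3
Sum = 4 + 3 + 2 + 5 + 3 = 17
Mean = 17 / 5 = 3.40

3.40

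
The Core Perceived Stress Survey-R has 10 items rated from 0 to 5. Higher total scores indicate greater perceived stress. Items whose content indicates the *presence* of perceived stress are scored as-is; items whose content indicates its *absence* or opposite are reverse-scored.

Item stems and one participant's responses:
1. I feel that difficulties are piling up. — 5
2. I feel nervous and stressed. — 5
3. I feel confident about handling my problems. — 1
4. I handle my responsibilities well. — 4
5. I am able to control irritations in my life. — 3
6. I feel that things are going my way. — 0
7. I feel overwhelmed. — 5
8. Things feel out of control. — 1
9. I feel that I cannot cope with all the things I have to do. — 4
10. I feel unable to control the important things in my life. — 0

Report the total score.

Items 3, 4, 5, 6 describe the absence/opposite of perceived stress → reverse-score.
reversed = (0+5) − raw = 5 − raw.
  item 1: 5
  item 2: 5
  item 3: 5 − 1 = 4
  item 4: 5 − 4 = 1
  item 5: 5 − 3 = 2
  item 6: 5 − 0 = 5
  item 7: 5
  item 8: 1
  item 9: 4
  item 10: 0
Total = 5 + 5 + 4 + 1 + 2 + 5 + 5 + 1 + 4 + 0 = 32

32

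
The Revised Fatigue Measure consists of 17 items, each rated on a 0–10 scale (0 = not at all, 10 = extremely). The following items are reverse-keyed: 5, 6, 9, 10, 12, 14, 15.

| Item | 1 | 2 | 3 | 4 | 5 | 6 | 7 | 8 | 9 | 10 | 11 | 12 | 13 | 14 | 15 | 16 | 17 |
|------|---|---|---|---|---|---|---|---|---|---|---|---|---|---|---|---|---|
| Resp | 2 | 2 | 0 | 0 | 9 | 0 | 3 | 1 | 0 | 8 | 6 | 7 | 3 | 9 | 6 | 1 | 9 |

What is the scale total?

Reverse-coded items (reverse-coded value = 10 − response):
  item 5: 10 − 9 = 1
  item 6: 10 − 0 = 10
  item 9: 10 − 0 = 10
  item 10: 10 − 8 = 2
  item 12: 10 − 7 = 3
  item 14: 10 − 9 = 1
  item 15: 10 − 6 = 4
Scored items: 2, 2, 0, 0, 1, 10, 3, 1, 10, 2, 6, 3, 3, 1, 4, 1, 9
Total = 2 + 2 + 0 + 0 + 1 + 10 + 3 + 1 + 10 + 2 + 6 + 3 + 3 + 1 + 4 + 1 + 9 = 58

58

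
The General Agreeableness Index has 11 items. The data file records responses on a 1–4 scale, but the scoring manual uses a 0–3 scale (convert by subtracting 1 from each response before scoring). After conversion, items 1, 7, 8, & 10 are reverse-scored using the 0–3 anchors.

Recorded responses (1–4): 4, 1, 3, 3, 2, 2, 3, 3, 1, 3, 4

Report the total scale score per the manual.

Convert to 0–3: 3, 0, 2, 2, 1, 1, 2, 2, 0, 2, 3
Reverse-coded (on a 0–3 scale, reversed = 3 − raw):
  item 1: 3 − 3 = 0
  item 7: 3 − 2 = 1
  item 8: 3 − 2 = 1
  item 10: 3 − 2 = 1
Scored: 0, 0, 2, 2, 1, 1, 1, 1, 0, 1, 3
Total = 12

12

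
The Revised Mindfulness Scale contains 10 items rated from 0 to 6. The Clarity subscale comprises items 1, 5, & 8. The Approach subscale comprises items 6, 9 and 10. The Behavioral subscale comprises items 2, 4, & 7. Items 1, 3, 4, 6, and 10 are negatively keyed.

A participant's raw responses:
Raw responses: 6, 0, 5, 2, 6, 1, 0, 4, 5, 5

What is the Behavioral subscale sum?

Behavioral items: 2, 4, 7.
Of these, item 4 is negatively keyed; on a 0–6 scale, reversed = 6 − raw.
  item 2: 0
  item 4: 6 − 2 = 4
  item 7: 0
Sum = 0 + 4 + 0 = 4

4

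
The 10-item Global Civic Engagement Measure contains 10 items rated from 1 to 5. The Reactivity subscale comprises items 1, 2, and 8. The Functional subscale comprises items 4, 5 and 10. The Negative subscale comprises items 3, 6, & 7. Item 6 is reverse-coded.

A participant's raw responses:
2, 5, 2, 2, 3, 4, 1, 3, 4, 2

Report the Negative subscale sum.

Negative items: 3, 6, 7.
Of these, item 6 is reverse-coded; reverse-coded value = 6 − response.
  item 3: 2
  item 6: 6 − 4 = 2
  item 7: 1
Sum = 2 + 2 + 1 = 5

5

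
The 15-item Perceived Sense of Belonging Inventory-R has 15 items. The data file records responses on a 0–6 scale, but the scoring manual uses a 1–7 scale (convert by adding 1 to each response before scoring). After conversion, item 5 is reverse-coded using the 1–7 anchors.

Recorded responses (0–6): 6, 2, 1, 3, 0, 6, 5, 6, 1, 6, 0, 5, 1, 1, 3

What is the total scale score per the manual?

Convert to 1–7: 7, 3, 2, 4, 1, 7, 6, 7, 2, 7, 1, 6, 2, 2, 4
Reverse-coded (on a 1–7 scale, reversed = 8 − raw):
  item 5: 8 − 1 = 7
Scored: 7, 3, 2, 4, 7, 7, 6, 7, 2, 7, 1, 6, 2, 2, 4
Total = 67

67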